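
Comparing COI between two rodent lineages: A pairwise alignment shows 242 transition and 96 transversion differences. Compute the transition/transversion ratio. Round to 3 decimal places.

2.521

R = 242/96 = 2.520833… ≈ 2.521 (to 3 d.p.).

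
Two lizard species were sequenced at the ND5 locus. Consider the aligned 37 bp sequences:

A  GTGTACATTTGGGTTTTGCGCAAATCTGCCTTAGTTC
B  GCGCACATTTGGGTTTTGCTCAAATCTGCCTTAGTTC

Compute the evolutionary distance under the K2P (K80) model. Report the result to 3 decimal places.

Of 37 sites, 2 differences are transitions and 1 are transversions, so P = 2/37 ≈ 0.054054 and Q = 1/37 ≈ 0.027027.
Under the Kimura two-parameter model, d = −½ ln(1 − 2P − Q) − ¼ ln(1 − 2Q).
1 − 2P − Q = 0.864865, giving −½ ln(0.864865) = 0.072591.
1 − 2Q = 0.945946, giving −¼ ln(0.945946) = 0.013892.
d = 0.072591 + 0.013892 = 0.086483.

0.086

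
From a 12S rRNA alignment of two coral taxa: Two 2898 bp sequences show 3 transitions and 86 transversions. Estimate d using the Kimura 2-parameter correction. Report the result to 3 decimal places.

P = 3/2898 ≈ 0.001035 and Q = 86/2898 ≈ 0.029676.
Under the Kimura two-parameter model, d = −½ ln(1 − 2P − Q) − ¼ ln(1 − 2Q).
1 − 2P − Q = 0.968254, giving −½ ln(0.968254) = 0.016130.
1 − 2Q = 0.940648, giving −¼ ln(0.940648) = 0.015297.
d = 0.016130 + 0.015297 = 0.031427.

0.031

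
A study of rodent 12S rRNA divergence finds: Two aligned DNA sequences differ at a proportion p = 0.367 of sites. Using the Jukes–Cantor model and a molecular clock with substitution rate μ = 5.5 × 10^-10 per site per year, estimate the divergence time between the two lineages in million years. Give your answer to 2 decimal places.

d = −(3/4) ln(1 − 4p/3) = −0.75 ln(1 − 0.489333) = −0.75 ln(0.510667)
  = −0.75 × (-0.672038) = 0.504029 substitutions/site.
Under a molecular clock d = 2μt, so t = d/(2μ) = 0.504029 / (2 × 5.5 × 10^-10) = 458.21 million years.

458.21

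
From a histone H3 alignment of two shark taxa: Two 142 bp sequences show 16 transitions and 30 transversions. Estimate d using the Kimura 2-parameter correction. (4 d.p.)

0.4242

P = 16/142 ≈ 0.112676 and Q = 30/142 ≈ 0.211268.
Under the Kimura two-parameter model, d = −½ ln(1 − 2P − Q) − ¼ ln(1 − 2Q).
1 − 2P − Q = 0.56338, giving −½ ln(0.56338) = 0.286900.
1 − 2Q = 0.577464, giving −¼ ln(0.577464) = 0.137277.
d = 0.286900 + 0.137277 = 0.424177.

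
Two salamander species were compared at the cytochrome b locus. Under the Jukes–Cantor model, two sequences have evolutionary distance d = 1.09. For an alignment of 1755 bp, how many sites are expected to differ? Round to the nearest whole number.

1009

Invert JC69: p = (3/4)(1 − e^(−4d/3)) = 0.75 × (1 − e^(-1.453333)) = 0.75 × (1 − 0.233790) = 0.574658.
Expected differing sites = pL ≈ 0.574658 × 1755 = 1008.52479 ≈ 1009.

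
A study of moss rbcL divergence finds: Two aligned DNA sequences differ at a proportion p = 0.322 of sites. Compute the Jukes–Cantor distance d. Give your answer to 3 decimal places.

d = −(3/4) ln(1 − 4p/3) = −0.75 ln(1 − 0.429333) = −0.75 ln(0.570667)
  = −0.75 × (-0.560949) = 0.420712 substitutions/site.

0.421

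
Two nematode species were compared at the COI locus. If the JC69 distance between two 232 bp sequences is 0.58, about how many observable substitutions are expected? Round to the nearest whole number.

94

Invert JC69: p = (3/4)(1 − e^(−4d/3)) = 0.75 × (1 − e^(-0.773333)) = 0.75 × (1 − 0.461472) = 0.403896.
Expected differing sites = pL ≈ 0.403896 × 232 = 93.703872 ≈ 94.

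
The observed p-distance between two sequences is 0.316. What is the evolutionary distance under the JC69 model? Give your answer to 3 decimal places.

0.410

d = −(3/4) ln(1 − 4p/3) = −0.75 ln(1 − 0.421333) = −0.75 ln(0.578667)
  = −0.75 × (-0.547028) = 0.410271 substitutions/site.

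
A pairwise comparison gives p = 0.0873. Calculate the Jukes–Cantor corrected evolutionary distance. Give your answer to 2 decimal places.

d = −(3/4) ln(1 − 4p/3) = −0.75 ln(1 − 0.1164) = −0.75 ln(0.8836)
  = −0.75 × (-0.123751) = 0.092813 substitutions/site.

0.09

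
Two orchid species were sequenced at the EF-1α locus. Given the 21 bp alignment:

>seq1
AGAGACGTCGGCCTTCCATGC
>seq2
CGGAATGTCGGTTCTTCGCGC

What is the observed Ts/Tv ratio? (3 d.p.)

Transitions are A↔G and C↔T; transversions are all other mismatches.
Transitions: 9. Transversions: 1.
R = 9/1 = 9.000.

9.000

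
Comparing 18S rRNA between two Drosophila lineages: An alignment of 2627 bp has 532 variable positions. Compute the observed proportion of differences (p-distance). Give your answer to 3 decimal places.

p = 532/2627 = 0.202512… ≈ 0.203 (to 3 d.p.).

0.203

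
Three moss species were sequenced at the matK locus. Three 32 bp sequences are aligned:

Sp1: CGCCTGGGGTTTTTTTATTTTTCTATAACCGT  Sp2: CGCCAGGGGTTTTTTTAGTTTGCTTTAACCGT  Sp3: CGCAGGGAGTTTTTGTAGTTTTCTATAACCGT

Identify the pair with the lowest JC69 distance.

Sp1 and Sp2

Sp1–Sp2: 4/32 differ, p = 0.125, d = 0.137.
Sp1–Sp3: 5/32 differ, p = 0.156, d = 0.175.
Sp2–Sp3: 6/32 differ, p = 0.188, d = 0.216.
The smallest distance is between Sp1 and Sp2.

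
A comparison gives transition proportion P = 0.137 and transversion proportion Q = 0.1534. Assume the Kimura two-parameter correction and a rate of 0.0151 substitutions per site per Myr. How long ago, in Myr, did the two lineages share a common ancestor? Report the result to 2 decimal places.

Under the Kimura two-parameter model, d = −½ ln(1 − 2P − Q) − ¼ ln(1 − 2Q).
1 − 2P − Q = 0.5726, giving −½ ln(0.5726) = 0.278784.
1 − 2Q = 0.6932, giving −¼ ln(0.6932) = 0.091609.
d = 0.278784 + 0.091609 = 0.370393.
Under a molecular clock d = 2μt, so t = d/(2μ) = 0.370393 / (2 × 0.0151) = 12.26 Myr.

12.26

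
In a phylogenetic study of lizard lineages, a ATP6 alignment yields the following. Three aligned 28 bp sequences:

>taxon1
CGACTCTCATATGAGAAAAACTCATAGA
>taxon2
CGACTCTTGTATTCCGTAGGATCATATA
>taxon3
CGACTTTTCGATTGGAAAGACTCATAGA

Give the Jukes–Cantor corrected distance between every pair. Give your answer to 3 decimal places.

d(taxon1,taxon2) = 0.556, d(taxon1,taxon3) = 0.304, d(taxon2,taxon3) = 0.485

taxon1–taxon2: 11/28 sites differ → p ≈ 0.392857, d = −0.75 ln(1 − 0.523809) = 0.556452 ≈ 0.556.
taxon1–taxon3: 7/28 sites differ → p = 0.25, d = −0.75 ln(1 − 0.333333) = 0.304098 ≈ 0.304.
taxon2–taxon3: 10/28 sites differ → p ≈ 0.357143, d = −0.75 ln(1 − 0.476191) = 0.484971 ≈ 0.485.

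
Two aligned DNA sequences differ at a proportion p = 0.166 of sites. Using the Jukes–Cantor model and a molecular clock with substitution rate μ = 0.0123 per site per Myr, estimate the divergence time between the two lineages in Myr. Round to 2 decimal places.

7.63

d = −(3/4) ln(1 − 4p/3) = −0.75 ln(1 − 0.221333) = −0.75 ln(0.778667)
  = −0.75 × (-0.250172) = 0.187629 substitutions/site.
Under a molecular clock d = 2μt, so t = d/(2μ) = 0.187629 / (2 × 0.0123) = 7.63 Myr.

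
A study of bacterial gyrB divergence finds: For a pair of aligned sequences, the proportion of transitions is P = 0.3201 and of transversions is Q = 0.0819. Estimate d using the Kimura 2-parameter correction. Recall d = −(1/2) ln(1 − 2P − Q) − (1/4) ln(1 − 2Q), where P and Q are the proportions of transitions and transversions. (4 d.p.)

0.6850

Under the Kimura two-parameter model, d = −½ ln(1 − 2P − Q) − ¼ ln(1 − 2Q).
1 − 2P − Q = 0.2779, giving −½ ln(0.2779) = 0.640247.
1 − 2Q = 0.8362, giving −¼ ln(0.8362) = 0.044722.
d = 0.640247 + 0.044722 = 0.684969.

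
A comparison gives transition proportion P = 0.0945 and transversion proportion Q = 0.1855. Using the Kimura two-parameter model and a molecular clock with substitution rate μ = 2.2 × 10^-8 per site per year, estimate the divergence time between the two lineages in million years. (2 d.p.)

7.97

Under the Kimura two-parameter model, d = −½ ln(1 − 2P − Q) − ¼ ln(1 − 2Q).
1 − 2P − Q = 0.6255, giving −½ ln(0.6255) = 0.234602.
1 − 2Q = 0.629, giving −¼ ln(0.629) = 0.115906.
d = 0.234602 + 0.115906 = 0.350508.
Under a molecular clock d = 2μt, so t = d/(2μ) = 0.350508 / (2 × 2.2 × 10^-8) = 7.97 million years.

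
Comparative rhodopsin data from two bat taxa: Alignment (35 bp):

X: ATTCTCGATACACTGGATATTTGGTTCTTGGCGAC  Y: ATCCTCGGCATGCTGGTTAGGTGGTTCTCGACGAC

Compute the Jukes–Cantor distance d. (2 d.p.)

The sequences differ at 10 of 35 sites (3, 8, 9, 11, 12, 17, 20, 21, 29, 31), so p = 10/35 ≈ 0.285714.
d = −(3/4) ln(1 − 4p/3) = −0.75 ln(1 − 0.380952) = −0.75 ln(0.619048)
  = −0.75 × (-0.479572) = 0.359679 substitutions/site.

0.36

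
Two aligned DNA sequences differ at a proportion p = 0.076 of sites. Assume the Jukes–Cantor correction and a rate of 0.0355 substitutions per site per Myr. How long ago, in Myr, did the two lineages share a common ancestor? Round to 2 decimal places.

d = −(3/4) ln(1 − 4p/3) = −0.75 ln(1 − 0.101333) = −0.75 ln(0.898667)
  = −0.75 × (-0.106843) = 0.080132 substitutions/site.
Under a molecular clock d = 2μt, so t = d/(2μ) = 0.080132 / (2 × 0.0355) = 1.13 Myr.

1.13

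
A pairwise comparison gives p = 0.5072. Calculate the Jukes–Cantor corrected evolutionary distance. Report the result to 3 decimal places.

d = −(3/4) ln(1 − 4p/3) = −0.75 ln(1 − 0.676267) = −0.75 ln(0.323733)
  = −0.75 × (-1.127836) = 0.845877 substitutions/site.

0.846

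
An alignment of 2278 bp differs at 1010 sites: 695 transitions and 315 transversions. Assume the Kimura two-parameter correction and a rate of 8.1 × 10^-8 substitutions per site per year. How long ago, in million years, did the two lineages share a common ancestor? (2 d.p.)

P = 695/2278 ≈ 0.305092 and Q = 315/2278 ≈ 0.138279.
Under the Kimura two-parameter model, d = −½ ln(1 − 2P − Q) − ¼ ln(1 − 2Q).
1 − 2P − Q = 0.251537, giving −½ ln(0.251537) = 0.690083.
1 − 2Q = 0.723442, giving −¼ ln(0.723442) = 0.080934.
d = 0.690083 + 0.080934 = 0.771017.
Under a molecular clock d = 2μt, so t = d/(2μ) = 0.771017 / (2 × 8.1 × 10^-8) = 4.76 million years.

4.76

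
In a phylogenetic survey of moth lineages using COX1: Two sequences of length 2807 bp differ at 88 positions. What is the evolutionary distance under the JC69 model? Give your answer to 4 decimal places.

p = 88/2807 ≈ 0.03135.
d = −(3/4) ln(1 − 4p/3) = −0.75 ln(1 − 0.0418) = −0.75 ln(0.9582)
  = −0.75 × (-0.042699) = 0.032024 substitutions/site.

0.0320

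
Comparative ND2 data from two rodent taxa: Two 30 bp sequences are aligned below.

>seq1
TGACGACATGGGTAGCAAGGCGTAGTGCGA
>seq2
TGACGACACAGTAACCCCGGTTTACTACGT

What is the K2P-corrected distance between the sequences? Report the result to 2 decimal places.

Of 30 sites, 4 differences are transitions and 8 are transversions, so P = 4/30 ≈ 0.133333 and Q = 8/30 ≈ 0.266667.
Under the Kimura two-parameter model, d = −½ ln(1 − 2P − Q) − ¼ ln(1 − 2Q).
1 − 2P − Q = 0.466667, giving −½ ln(0.466667) = 0.381070.
1 − 2Q = 0.466666, giving −¼ ln(0.466666) = 0.190535.
d = 0.381070 + 0.190535 = 0.571605.

0.57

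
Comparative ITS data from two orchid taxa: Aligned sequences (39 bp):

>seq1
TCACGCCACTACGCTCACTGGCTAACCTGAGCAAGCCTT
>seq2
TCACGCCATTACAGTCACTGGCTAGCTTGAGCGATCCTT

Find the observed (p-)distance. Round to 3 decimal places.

0.179

The sequences differ at 7 of 39 positions (sites 9, 13, 14, 25, 27, 33, 35).
p = 7/39 = 0.179487… ≈ 0.179 (to 3 d.p.).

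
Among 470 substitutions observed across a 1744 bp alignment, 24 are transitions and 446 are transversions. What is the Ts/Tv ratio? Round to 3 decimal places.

0.054

R = 24/446 = 0.053811… ≈ 0.054 (to 3 d.p.).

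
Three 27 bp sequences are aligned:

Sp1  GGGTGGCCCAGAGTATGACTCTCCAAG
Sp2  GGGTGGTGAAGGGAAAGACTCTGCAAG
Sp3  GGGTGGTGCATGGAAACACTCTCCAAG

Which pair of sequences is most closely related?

Sp2 and Sp3

Sp1–Sp2: 7/27 differ, p = 0.259, d = 0.318.
Sp1–Sp3: 7/27 differ, p = 0.259, d = 0.318.
Sp2–Sp3: 4/27 differ, p = 0.148, d = 0.165.
The smallest distance is between Sp2 and Sp3.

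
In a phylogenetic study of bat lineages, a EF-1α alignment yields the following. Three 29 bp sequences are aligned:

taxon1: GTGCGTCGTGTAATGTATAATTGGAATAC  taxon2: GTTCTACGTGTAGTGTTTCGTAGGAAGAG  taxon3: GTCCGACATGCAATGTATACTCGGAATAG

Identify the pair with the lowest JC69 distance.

taxon1 and taxon3

taxon1–taxon2: 10/29 differ, p = 0.345, d = 0.462.
taxon1–taxon3: 7/29 differ, p = 0.241, d = 0.291.
taxon2–taxon3: 10/29 differ, p = 0.345, d = 0.462.
The smallest distance is between taxon1 and taxon3.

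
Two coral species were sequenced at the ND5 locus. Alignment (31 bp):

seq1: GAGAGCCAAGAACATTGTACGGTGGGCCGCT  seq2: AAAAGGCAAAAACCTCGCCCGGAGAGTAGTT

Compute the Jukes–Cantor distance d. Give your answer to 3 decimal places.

0.614

The sequences differ at 13 of 31 sites, so p = 13/31 ≈ 0.419355.
d = −(3/4) ln(1 − 4p/3) = −0.75 ln(1 − 0.55914) = −0.75 ln(0.44086)
  = −0.75 × (-0.819028) = 0.614271 substitutions/site.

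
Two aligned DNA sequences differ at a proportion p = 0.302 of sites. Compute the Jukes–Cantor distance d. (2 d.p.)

d = −(3/4) ln(1 − 4p/3) = −0.75 ln(1 − 0.402667) = −0.75 ln(0.597333)
  = −0.75 × (-0.515281) = 0.386461 substitutions/site.

0.39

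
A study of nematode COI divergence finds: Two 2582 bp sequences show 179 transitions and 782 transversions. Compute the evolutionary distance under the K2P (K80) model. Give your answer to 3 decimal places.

P = 179/2582 ≈ 0.069326 and Q = 782/2582 ≈ 0.302866.
Under the Kimura two-parameter model, d = −½ ln(1 − 2P − Q) − ¼ ln(1 − 2Q).
1 − 2P − Q = 0.558482, giving −½ ln(0.558482) = 0.291266.
1 − 2Q = 0.394268, giving −¼ ln(0.394268) = 0.232681.
d = 0.291266 + 0.232681 = 0.523947.

0.524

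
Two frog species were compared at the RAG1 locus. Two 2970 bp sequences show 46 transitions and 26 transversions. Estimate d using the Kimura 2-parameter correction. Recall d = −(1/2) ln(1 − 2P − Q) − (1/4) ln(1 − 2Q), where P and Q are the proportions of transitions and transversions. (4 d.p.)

0.0247

P = 46/2970 ≈ 0.015488 and Q = 26/2970 ≈ 0.008754.
Under the Kimura two-parameter model, d = −½ ln(1 − 2P − Q) − ¼ ln(1 − 2Q).
1 − 2P − Q = 0.96027, giving −½ ln(0.96027) = 0.020270.
1 − 2Q = 0.982492, giving −¼ ln(0.982492) = 0.004416.
d = 0.020270 + 0.004416 = 0.024686.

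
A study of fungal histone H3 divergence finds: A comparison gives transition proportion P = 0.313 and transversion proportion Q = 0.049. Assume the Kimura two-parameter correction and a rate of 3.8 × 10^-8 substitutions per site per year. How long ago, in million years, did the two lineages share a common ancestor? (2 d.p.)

7.73

Under the Kimura two-parameter model, d = −½ ln(1 − 2P − Q) − ¼ ln(1 − 2Q).
1 − 2P − Q = 0.325, giving −½ ln(0.325) = 0.561965.
1 − 2Q = 0.902, giving −¼ ln(0.902) = 0.025785.
d = 0.561965 + 0.025785 = 0.587750.
Under a molecular clock d = 2μt, so t = d/(2μ) = 0.587750 / (2 × 3.8 × 10^-8) = 7.73 million years.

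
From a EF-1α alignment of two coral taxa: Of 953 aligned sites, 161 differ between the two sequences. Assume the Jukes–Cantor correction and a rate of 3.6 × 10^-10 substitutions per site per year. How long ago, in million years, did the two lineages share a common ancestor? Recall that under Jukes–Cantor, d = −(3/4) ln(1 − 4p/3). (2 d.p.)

265.85

p = 161/953 ≈ 0.16894.
d = −(3/4) ln(1 − 4p/3) = −0.75 ln(1 − 0.225253) = −0.75 ln(0.774747)
  = −0.75 × (-0.255219) = 0.191414 substitutions/site.
Under a molecular clock d = 2μt, so t = d/(2μ) = 0.191414 / (2 × 3.6 × 10^-10) = 265.85 million years.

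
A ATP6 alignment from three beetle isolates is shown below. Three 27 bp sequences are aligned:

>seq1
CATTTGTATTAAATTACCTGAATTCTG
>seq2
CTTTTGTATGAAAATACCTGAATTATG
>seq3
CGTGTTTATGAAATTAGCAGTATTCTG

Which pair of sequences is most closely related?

seq1 and seq2

seq1–seq2: 4/27 differ, p = 0.148, d = 0.165.
seq1–seq3: 7/27 differ, p = 0.259, d = 0.318.
seq2–seq3: 8/27 differ, p = 0.296, d = 0.377.
The smallest distance is between seq1 and seq2.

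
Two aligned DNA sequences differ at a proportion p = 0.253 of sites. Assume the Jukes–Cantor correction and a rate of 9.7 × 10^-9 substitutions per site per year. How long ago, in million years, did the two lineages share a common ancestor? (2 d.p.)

15.91

d = −(3/4) ln(1 − 4p/3) = −0.75 ln(1 − 0.337333) = −0.75 ln(0.662667)
  = −0.75 × (-0.411483) = 0.308612 substitutions/site.
Under a molecular clock d = 2μt, so t = d/(2μ) = 0.308612 / (2 × 9.7 × 10^-9) = 15.91 million years.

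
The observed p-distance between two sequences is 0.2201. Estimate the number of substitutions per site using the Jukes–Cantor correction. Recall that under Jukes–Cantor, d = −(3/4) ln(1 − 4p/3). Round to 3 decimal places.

0.261

d = −(3/4) ln(1 − 4p/3) = −0.75 ln(1 − 0.293467) = −0.75 ln(0.706533)
  = −0.75 × (-0.347385) = 0.260539 substitutions/site.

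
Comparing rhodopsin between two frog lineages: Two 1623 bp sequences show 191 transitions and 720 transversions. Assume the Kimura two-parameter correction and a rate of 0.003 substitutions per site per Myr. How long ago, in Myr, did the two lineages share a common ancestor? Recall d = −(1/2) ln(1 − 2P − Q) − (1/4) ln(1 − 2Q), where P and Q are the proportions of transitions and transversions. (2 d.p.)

185.63

P = 191/1623 ≈ 0.117683 and Q = 720/1623 ≈ 0.443623.
Under the Kimura two-parameter model, d = −½ ln(1 − 2P − Q) − ¼ ln(1 − 2Q).
1 − 2P − Q = 0.321011, giving −½ ln(0.321011) = 0.568140.
1 − 2Q = 0.112754, giving −¼ ln(0.112754) = 0.545637.
d = 0.568140 + 0.545637 = 1.113777.
Under a molecular clock d = 2μt, so t = d/(2μ) = 1.113777 / (2 × 0.003) = 185.63 Myr.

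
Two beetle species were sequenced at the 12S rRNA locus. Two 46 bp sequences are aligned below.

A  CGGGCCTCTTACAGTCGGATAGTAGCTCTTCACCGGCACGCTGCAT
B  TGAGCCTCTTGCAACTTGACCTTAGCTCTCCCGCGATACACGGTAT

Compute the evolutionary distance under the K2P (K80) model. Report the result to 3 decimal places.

Of 46 sites, 12 differences are transitions and 6 are transversions, so P = 12/46 ≈ 0.26087 and Q = 6/46 ≈ 0.130435.
Under the Kimura two-parameter model, d = −½ ln(1 − 2P − Q) − ¼ ln(1 − 2Q).
1 − 2P − Q = 0.347825, giving −½ ln(0.347825) = 0.528028.
1 − 2Q = 0.73913, giving −¼ ln(0.73913) = 0.075570.
d = 0.528028 + 0.075570 = 0.603598.

0.604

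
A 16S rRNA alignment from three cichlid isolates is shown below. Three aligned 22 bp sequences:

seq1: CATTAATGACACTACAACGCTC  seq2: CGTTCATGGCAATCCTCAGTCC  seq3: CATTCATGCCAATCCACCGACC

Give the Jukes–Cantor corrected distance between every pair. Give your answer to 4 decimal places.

seq1–seq2: 10/22 sites differ → p ≈ 0.454545, d = −0.75 ln(1 − 0.60606) = 0.698667 ≈ 0.6987.
seq1–seq3: 7/22 sites differ → p ≈ 0.318182, d = −0.75 ln(1 − 0.424243) = 0.414052 ≈ 0.4141.
seq2–seq3: 5/22 sites differ → p ≈ 0.227273, d = −0.75 ln(1 − 0.303031) = 0.270761 ≈ 0.2708.

d(seq1,seq2) = 0.6987, d(seq1,seq3) = 0.4141, d(seq2,seq3) = 0.2708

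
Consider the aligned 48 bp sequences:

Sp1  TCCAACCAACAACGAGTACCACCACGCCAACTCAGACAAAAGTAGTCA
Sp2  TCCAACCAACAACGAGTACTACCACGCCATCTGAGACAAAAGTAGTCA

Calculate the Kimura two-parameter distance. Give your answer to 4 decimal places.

Of 48 sites, 1 differences are transitions and 2 are transversions, so P = 1/48 ≈ 0.020833 and Q = 2/48 ≈ 0.041667.
Under the Kimura two-parameter model, d = −½ ln(1 − 2P − Q) − ¼ ln(1 − 2Q).
1 − 2P − Q = 0.916667, giving −½ ln(0.916667) = 0.043506.
1 − 2Q = 0.916666, giving −¼ ln(0.916666) = 0.021753.
d = 0.043506 + 0.021753 = 0.065259.

0.0653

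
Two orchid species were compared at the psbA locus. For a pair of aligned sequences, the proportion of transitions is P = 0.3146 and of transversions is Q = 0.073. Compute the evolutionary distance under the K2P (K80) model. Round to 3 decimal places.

0.645

Under the Kimura two-parameter model, d = −½ ln(1 − 2P − Q) − ¼ ln(1 − 2Q).
1 − 2P − Q = 0.2978, giving −½ ln(0.2978) = 0.605667.
1 − 2Q = 0.854, giving −¼ ln(0.854) = 0.039456.
d = 0.605667 + 0.039456 = 0.645123.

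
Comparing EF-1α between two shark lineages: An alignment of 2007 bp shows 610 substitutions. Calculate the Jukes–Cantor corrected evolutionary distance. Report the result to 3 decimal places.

p = 610/2007 ≈ 0.303936.
d = −(3/4) ln(1 − 4p/3) = −0.75 ln(1 − 0.405248) = −0.75 ln(0.594752)
  = −0.75 × (-0.519611) = 0.389708 substitutions/site.

0.390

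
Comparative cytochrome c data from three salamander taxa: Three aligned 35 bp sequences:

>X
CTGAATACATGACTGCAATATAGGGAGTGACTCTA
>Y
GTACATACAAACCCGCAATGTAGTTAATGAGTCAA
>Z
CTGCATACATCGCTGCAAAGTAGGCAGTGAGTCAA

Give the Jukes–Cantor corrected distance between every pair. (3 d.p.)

X–Y: 13/35 sites differ → p ≈ 0.371429, d = −0.75 ln(1 − 0.495239) = 0.512753 ≈ 0.513.
X–Z: 8/35 sites differ → p ≈ 0.228571, d = −0.75 ln(1 − 0.304761) = 0.272625 ≈ 0.273.
Y–Z: 10/35 sites differ → p ≈ 0.285714, d = −0.75 ln(1 − 0.380952) = 0.359679 ≈ 0.360.

d(X,Y) = 0.513, d(X,Z) = 0.273, d(Y,Z) = 0.360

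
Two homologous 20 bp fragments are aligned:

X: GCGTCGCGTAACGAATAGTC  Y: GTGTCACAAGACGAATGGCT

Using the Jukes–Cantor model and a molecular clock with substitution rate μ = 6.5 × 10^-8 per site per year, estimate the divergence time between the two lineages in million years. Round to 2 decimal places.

4.40

The sequences differ at 8 of 20 sites (2, 6, 8, 9, 10, 17, 19, 20), so p = 8/20 = 0.4.
d = −(3/4) ln(1 − 4p/3) = −0.75 ln(1 − 0.533333) = −0.75 ln(0.466667)
  = −0.75 × (-0.762139) = 0.571604 substitutions/site.
Under a molecular clock d = 2μt, so t = d/(2μ) = 0.571604 / (2 × 6.5 × 10^-8) = 4.40 million years.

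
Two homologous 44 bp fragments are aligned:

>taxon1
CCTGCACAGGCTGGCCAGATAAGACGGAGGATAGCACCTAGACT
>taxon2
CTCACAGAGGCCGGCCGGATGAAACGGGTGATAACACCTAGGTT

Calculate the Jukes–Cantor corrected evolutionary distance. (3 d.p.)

The sequences differ at 13 of 44 sites, so p = 13/44 ≈ 0.295455.
d = −(3/4) ln(1 − 4p/3) = −0.75 ln(1 − 0.39394) = −0.75 ln(0.60606)
  = −0.75 × (-0.500776) = 0.375582 substitutions/site.

0.376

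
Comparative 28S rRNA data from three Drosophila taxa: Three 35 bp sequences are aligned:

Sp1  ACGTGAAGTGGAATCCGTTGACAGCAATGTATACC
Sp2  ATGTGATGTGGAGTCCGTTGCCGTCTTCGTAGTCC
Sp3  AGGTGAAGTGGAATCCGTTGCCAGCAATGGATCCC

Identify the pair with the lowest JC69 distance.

Sp1 and Sp3

Sp1–Sp2: 11/35 differ, p = 0.314, d = 0.407.
Sp1–Sp3: 4/35 differ, p = 0.114, d = 0.124.
Sp2–Sp3: 11/35 differ, p = 0.314, d = 0.407.
The smallest distance is between Sp1 and Sp3.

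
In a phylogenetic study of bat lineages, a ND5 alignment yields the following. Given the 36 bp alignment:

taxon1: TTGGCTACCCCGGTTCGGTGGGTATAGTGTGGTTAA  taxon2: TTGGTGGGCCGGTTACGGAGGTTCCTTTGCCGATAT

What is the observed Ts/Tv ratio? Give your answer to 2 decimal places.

Transitions are A↔G and C↔T; transversions are all other mismatches.
Transitions: 4. Transversions: 13.
R = 4/13 = 0.307692… ≈ 0.31 (to 2 d.p.).

0.31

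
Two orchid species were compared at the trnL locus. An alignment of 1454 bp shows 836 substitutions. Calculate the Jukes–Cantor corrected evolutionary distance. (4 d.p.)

p = 836/1454 ≈ 0.574966.
d = −(3/4) ln(1 − 4p/3) = −0.75 ln(1 − 0.766621) = −0.75 ln(0.233379)
  = −0.75 × (-1.455092) = 1.091319 substitutions/site.

1.0913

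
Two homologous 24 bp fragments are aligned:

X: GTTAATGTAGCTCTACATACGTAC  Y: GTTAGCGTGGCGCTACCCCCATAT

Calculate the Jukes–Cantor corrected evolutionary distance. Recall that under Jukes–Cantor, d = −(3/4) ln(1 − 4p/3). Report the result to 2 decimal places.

The sequences differ at 9 of 24 sites (5, 6, 9, 12, 17, 18, 19, 21, 24), so p = 9/24 = 0.375.
d = −(3/4) ln(1 − 4p/3) = −0.75 ln(1 − 0.5) = −0.75 ln(0.5)
  = −0.75 × (-0.693147) = 0.519860 substitutions/site.

0.52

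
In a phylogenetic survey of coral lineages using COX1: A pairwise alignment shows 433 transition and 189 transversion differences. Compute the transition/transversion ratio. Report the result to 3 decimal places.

2.291

R = 433/189 = 2.291005… ≈ 2.291 (to 3 d.p.).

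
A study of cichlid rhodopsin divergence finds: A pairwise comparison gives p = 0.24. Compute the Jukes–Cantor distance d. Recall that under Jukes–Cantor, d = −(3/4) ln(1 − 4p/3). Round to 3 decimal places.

d = −(3/4) ln(1 − 4p/3) = −0.75 ln(1 − 0.32) = −0.75 ln(0.68)
  = −0.75 × (-0.385662) = 0.289247 substitutions/site.

0.289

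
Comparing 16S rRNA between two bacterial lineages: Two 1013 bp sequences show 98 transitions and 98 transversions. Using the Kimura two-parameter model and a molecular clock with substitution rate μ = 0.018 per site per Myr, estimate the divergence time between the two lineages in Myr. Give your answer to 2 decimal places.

6.25

P = 98/1013 ≈ 0.096742 and Q = 98/1013 ≈ 0.096742.
Under the Kimura two-parameter model, d = −½ ln(1 − 2P − Q) − ¼ ln(1 − 2Q).
1 − 2P − Q = 0.709774, giving −½ ln(0.709774) = 0.171404.
1 − 2Q = 0.806516, giving −¼ ln(0.806516) = 0.053758.
d = 0.171404 + 0.053758 = 0.225162.
Under a molecular clock d = 2μt, so t = d/(2μ) = 0.225162 / (2 × 0.018) = 6.25 Myr.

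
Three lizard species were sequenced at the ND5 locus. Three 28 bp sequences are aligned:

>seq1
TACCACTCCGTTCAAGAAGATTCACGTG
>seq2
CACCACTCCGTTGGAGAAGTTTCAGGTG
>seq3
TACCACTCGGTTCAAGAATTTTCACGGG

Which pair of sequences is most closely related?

seq1–seq2: 5/28 differ, p = 0.179, d = 0.204.
seq1–seq3: 4/28 differ, p = 0.143, d = 0.158.
seq2–seq3: 7/28 differ, p = 0.250, d = 0.304.
The smallest distance is between seq1 and seq3.

seq1 and seq3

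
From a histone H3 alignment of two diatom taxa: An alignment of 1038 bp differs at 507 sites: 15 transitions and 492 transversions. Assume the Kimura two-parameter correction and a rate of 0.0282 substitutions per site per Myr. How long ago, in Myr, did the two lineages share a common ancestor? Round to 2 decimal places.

19.30

P = 15/1038 ≈ 0.014451 and Q = 492/1038 ≈ 0.473988.
Under the Kimura two-parameter model, d = −½ ln(1 − 2P − Q) − ¼ ln(1 − 2Q).
1 − 2P − Q = 0.49711, giving −½ ln(0.49711) = 0.349472.
1 − 2Q = 0.052024, giving −¼ ln(0.052024) = 0.739013.
d = 0.349472 + 0.739013 = 1.088485.
Under a molecular clock d = 2μt, so t = d/(2μ) = 1.088485 / (2 × 0.0282) = 19.30 Myr.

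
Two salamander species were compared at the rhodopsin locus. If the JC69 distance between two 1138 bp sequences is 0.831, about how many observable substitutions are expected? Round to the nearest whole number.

572

Invert JC69: p = (3/4)(1 − e^(−4d/3)) = 0.75 × (1 − e^(-1.108)) = 0.75 × (1 − 0.330219) = 0.502336.
Expected differing sites = pL ≈ 0.502336 × 1138 = 571.658368 ≈ 572.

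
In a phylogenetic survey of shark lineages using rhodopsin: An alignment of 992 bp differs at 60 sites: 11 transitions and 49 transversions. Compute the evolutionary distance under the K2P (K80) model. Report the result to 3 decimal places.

P = 11/992 ≈ 0.011089 and Q = 49/992 ≈ 0.049395.
Under the Kimura two-parameter model, d = −½ ln(1 − 2P − Q) − ¼ ln(1 − 2Q).
1 − 2P − Q = 0.928427, giving −½ ln(0.928427) = 0.037132.
1 − 2Q = 0.90121, giving −¼ ln(0.90121) = 0.026004.
d = 0.037132 + 0.026004 = 0.063136.

0.063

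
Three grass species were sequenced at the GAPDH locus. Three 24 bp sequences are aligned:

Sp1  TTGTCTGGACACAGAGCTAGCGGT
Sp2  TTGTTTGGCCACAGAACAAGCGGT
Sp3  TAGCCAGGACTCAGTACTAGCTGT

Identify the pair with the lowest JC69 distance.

Sp1–Sp2: 4/24 differ, p = 0.167, d = 0.188.
Sp1–Sp3: 7/24 differ, p = 0.292, d = 0.369.
Sp2–Sp3: 9/24 differ, p = 0.375, d = 0.520.
The smallest distance is between Sp1 and Sp2.

Sp1 and Sp2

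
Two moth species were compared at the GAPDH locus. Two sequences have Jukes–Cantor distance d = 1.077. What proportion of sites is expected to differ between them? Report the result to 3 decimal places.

0.572

p = (3/4)(1 − e^(−4d/3)) = 0.75 × (1 − e^(-1.436)) = 0.75 × (1 − 0.237877) = 0.571592.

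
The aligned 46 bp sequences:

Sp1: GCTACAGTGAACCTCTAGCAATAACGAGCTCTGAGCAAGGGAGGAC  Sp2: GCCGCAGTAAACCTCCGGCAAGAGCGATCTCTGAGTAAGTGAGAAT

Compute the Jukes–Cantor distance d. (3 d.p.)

0.321

The sequences differ at 12 of 46 sites, so p = 12/46 ≈ 0.26087.
d = −(3/4) ln(1 − 4p/3) = −0.75 ln(1 − 0.347827) = −0.75 ln(0.652173)
  = −0.75 × (-0.427445) = 0.320584 substitutions/site.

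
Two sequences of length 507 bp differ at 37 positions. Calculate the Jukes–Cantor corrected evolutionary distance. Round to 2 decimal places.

0.08

p = 37/507 ≈ 0.072978.
d = −(3/4) ln(1 − 4p/3) = −0.75 ln(1 − 0.097304) = −0.75 ln(0.902696)
  = −0.75 × (-0.102369) = 0.076777 substitutions/site.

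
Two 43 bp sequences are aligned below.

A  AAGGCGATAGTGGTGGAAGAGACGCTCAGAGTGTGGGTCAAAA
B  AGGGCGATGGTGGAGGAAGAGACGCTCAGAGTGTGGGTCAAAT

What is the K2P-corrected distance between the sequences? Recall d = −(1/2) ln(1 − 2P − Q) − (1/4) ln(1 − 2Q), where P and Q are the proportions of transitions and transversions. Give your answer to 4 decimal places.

Of 43 sites, 2 differences are transitions and 2 are transversions, so P = 2/43 ≈ 0.046512 and Q = 2/43 ≈ 0.046512.
Under the Kimura two-parameter model, d = −½ ln(1 − 2P − Q) − ¼ ln(1 − 2Q).
1 − 2P − Q = 0.860464, giving −½ ln(0.860464) = 0.075142.
1 − 2Q = 0.906976, giving −¼ ln(0.906976) = 0.024410.
d = 0.075142 + 0.024410 = 0.099552.

0.0996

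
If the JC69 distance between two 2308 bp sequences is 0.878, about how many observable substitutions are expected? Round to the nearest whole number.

Invert JC69: p = (3/4)(1 − e^(−4d/3)) = 0.75 × (1 − e^(-1.170667)) = 0.75 × (1 − 0.310160) = 0.517380.
Expected differing sites = pL ≈ 0.517380 × 2308 = 1194.11304 ≈ 1194.

1194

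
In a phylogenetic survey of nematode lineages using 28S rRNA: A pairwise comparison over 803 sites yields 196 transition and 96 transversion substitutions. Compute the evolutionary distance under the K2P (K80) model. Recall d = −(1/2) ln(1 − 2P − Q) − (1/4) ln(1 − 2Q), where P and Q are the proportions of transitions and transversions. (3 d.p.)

0.536

P = 196/803 ≈ 0.244085 and Q = 96/803 ≈ 0.119552.
Under the Kimura two-parameter model, d = −½ ln(1 − 2P − Q) − ¼ ln(1 − 2Q).
1 − 2P − Q = 0.392278, giving −½ ln(0.392278) = 0.467892.
1 − 2Q = 0.760896, giving −¼ ln(0.760896) = 0.068315.
d = 0.467892 + 0.068315 = 0.536207.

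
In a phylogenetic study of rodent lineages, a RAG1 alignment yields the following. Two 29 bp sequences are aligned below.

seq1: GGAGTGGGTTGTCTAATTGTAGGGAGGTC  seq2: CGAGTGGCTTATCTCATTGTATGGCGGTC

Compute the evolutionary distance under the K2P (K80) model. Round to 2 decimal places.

Of 29 sites, 1 differences are transitions and 5 are transversions, so P = 1/29 ≈ 0.034483 and Q = 5/29 ≈ 0.172414.
Under the Kimura two-parameter model, d = −½ ln(1 − 2P − Q) − ¼ ln(1 − 2Q).
1 − 2P − Q = 0.75862, giving −½ ln(0.75862) = 0.138127.
1 − 2Q = 0.655172, giving −¼ ln(0.655172) = 0.105714.
d = 0.138127 + 0.105714 = 0.243841.

0.24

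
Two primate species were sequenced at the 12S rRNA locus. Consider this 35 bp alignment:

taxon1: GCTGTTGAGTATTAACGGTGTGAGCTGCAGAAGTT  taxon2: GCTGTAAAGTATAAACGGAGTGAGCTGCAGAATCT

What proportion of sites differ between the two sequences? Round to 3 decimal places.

0.171

The sequences differ at 6 of 35 positions (sites 6, 7, 13, 19, 33, 34).
p = 6/35 = 0.171428… ≈ 0.171 (to 3 d.p.).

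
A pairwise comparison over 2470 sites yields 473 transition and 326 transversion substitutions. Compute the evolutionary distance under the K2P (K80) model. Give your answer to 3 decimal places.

P = 473/2470 ≈ 0.191498 and Q = 326/2470 ≈ 0.131984.
Under the Kimura two-parameter model, d = −½ ln(1 − 2P − Q) − ¼ ln(1 − 2Q).
1 − 2P − Q = 0.48502, giving −½ ln(0.48502) = 0.361783.
1 − 2Q = 0.736032, giving −¼ ln(0.736032) = 0.076620.
d = 0.361783 + 0.076620 = 0.438403.

0.438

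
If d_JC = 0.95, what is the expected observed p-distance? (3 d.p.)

0.539

p = (3/4)(1 − e^(−4d/3)) = 0.75 × (1 − e^(-1.266667)) = 0.75 × (1 − 0.281769) = 0.538673.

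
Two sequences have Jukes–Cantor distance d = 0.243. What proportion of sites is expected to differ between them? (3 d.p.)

p = (3/4)(1 − e^(−4d/3)) = 0.75 × (1 − e^(-0.324)) = 0.75 × (1 − 0.723250) = 0.207563.

0.208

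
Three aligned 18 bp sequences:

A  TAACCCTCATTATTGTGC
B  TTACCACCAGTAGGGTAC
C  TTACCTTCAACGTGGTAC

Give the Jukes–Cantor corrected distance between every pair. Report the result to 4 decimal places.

d(A,B) = 0.5482, d(A,C) = 0.5482, d(B,C) = 0.4408

A–B: 7/18 sites differ → p ≈ 0.388889, d = −0.75 ln(1 − 0.518519) = 0.548166 ≈ 0.5482.
A–C: 7/18 sites differ → p ≈ 0.388889, d = −0.75 ln(1 − 0.518519) = 0.548166 ≈ 0.5482.
B–C: 6/18 sites differ → p ≈ 0.333333, d = −0.75 ln(1 − 0.444444) = 0.440839 ≈ 0.4408.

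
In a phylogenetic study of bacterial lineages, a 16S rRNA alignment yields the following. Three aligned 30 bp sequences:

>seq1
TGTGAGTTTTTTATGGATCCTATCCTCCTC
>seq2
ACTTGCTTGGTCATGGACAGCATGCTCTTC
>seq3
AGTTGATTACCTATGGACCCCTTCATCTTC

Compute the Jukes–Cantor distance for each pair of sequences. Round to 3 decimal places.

seq1–seq2: 14/30 sites differ → p ≈ 0.466667, d = −0.75 ln(1 − 0.622223) = 0.730088 ≈ 0.730.
seq1–seq3: 12/30 sites differ → p = 0.4, d = −0.75 ln(1 − 0.533333) = 0.571605 ≈ 0.572.
seq2–seq3: 11/30 sites differ → p ≈ 0.366667, d = −0.75 ln(1 − 0.488889) = 0.503376 ≈ 0.503.

d(seq1,seq2) = 0.730, d(seq1,seq3) = 0.572, d(seq2,seq3) = 0.503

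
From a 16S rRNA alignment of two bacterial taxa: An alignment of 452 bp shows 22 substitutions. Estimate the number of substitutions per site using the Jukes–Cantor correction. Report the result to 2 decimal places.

0.05

p = 22/452 ≈ 0.048673.
d = −(3/4) ln(1 − 4p/3) = −0.75 ln(1 − 0.064897) = −0.75 ln(0.935103)
  = −0.75 × (-0.067099) = 0.050324 substitutions/site.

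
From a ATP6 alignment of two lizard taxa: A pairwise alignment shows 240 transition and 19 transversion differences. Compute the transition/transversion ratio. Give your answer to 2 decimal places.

R = 240/19 = 12.631578… ≈ 12.63 (to 2 d.p.).

12.63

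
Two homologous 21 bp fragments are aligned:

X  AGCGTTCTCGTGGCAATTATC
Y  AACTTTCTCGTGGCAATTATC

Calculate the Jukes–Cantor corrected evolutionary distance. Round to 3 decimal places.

The sequences differ at 2 of 21 sites (2, 4), so p = 2/21 ≈ 0.095238.
d = −(3/4) ln(1 − 4p/3) = −0.75 ln(1 − 0.126984) = −0.75 ln(0.873016)
  = −0.75 × (-0.135801) = 0.101851 substitutions/site.

0.102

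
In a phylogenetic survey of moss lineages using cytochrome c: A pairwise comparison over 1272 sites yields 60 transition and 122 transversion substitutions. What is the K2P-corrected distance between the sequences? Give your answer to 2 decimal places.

P = 60/1272 ≈ 0.04717 and Q = 122/1272 ≈ 0.095912.
Under the Kimura two-parameter model, d = −½ ln(1 − 2P − Q) − ¼ ln(1 − 2Q).
1 − 2P − Q = 0.809748, giving −½ ln(0.809748) = 0.105516.
1 − 2Q = 0.808176, giving −¼ ln(0.808176) = 0.053244.
d = 0.105516 + 0.053244 = 0.158760.

0.16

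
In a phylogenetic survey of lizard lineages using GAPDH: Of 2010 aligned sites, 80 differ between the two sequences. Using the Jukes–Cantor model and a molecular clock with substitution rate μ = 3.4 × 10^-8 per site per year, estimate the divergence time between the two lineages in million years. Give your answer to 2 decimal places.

p = 80/2010 ≈ 0.039801.
d = −(3/4) ln(1 − 4p/3) = −0.75 ln(1 − 0.053068) = −0.75 ln(0.946932)
  = −0.75 × (-0.054528) = 0.040896 substitutions/site.
Under a molecular clock d = 2μt, so t = d/(2μ) = 0.040896 / (2 × 3.4 × 10^-8) = 0.60 million years.

0.60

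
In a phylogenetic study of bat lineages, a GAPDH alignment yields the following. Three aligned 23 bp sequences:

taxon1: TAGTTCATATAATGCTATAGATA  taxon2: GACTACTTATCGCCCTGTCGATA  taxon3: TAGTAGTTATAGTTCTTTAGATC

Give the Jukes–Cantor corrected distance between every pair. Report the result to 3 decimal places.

d(taxon1,taxon2) = 0.650, d(taxon1,taxon3) = 0.390, d(taxon2,taxon3) = 0.553

taxon1–taxon2: 10/23 sites differ → p ≈ 0.434783, d = −0.75 ln(1 − 0.579711) = 0.650110 ≈ 0.650.
taxon1–taxon3: 7/23 sites differ → p ≈ 0.304348, d = −0.75 ln(1 − 0.405797) = 0.390401 ≈ 0.390.
taxon2–taxon3: 9/23 sites differ → p ≈ 0.391304, d = −0.75 ln(1 − 0.521739) = 0.553199 ≈ 0.553.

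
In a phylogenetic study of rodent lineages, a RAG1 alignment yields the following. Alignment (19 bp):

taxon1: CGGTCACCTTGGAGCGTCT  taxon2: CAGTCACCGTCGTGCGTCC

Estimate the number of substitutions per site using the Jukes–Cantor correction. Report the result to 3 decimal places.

The sequences differ at 5 of 19 sites (2, 9, 11, 13, 19), so p = 5/19 ≈ 0.263158.
d = −(3/4) ln(1 − 4p/3) = −0.75 ln(1 − 0.350877) = −0.75 ln(0.649123)
  = −0.75 × (-0.432133) = 0.324100 substitutions/site.

0.324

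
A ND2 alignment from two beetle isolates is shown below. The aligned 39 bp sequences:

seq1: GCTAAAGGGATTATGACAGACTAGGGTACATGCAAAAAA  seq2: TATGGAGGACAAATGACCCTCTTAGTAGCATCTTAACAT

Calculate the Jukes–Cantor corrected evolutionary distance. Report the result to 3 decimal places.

The sequences differ at 21 of 39 sites, so p = 21/39 ≈ 0.538462.
d = −(3/4) ln(1 − 4p/3) = −0.75 ln(1 − 0.717949) = −0.75 ln(0.282051)
  = −0.75 × (-1.265667) = 0.949250 substitutions/site.

0.949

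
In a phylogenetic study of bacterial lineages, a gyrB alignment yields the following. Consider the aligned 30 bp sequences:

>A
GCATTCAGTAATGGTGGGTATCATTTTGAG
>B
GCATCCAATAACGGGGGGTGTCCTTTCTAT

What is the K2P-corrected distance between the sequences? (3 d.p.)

Of 30 sites, 5 differences are transitions and 4 are transversions, so P = 5/30 ≈ 0.166667 and Q = 4/30 ≈ 0.133333.
Under the Kimura two-parameter model, d = −½ ln(1 − 2P − Q) − ¼ ln(1 − 2Q).
1 − 2P − Q = 0.533333, giving −½ ln(0.533333) = 0.314305.
1 − 2Q = 0.733334, giving −¼ ln(0.733334) = 0.077539.
d = 0.314305 + 0.077539 = 0.391844.

0.392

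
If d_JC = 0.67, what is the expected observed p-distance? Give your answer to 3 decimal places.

p = (3/4)(1 − e^(−4d/3)) = 0.75 × (1 − e^(-0.893333)) = 0.75 × (1 − 0.409289) = 0.443033.

0.443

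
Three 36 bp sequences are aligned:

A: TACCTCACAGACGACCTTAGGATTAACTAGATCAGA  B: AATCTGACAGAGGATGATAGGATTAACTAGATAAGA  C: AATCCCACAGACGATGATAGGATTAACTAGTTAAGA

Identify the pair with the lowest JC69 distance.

B and C

A–B: 8/36 differ, p = 0.222, d = 0.264.
A–C: 8/36 differ, p = 0.222, d = 0.264.
B–C: 4/36 differ, p = 0.111, d = 0.120.
The smallest distance is between B and C.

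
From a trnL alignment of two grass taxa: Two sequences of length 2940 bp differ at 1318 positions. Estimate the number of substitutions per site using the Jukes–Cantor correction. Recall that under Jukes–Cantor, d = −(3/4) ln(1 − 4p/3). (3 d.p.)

0.683

p = 1318/2940 ≈ 0.448299.
d = −(3/4) ln(1 − 4p/3) = −0.75 ln(1 − 0.597732) = −0.75 ln(0.402268)
  = −0.75 × (-0.910637) = 0.682978 substitutions/site.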